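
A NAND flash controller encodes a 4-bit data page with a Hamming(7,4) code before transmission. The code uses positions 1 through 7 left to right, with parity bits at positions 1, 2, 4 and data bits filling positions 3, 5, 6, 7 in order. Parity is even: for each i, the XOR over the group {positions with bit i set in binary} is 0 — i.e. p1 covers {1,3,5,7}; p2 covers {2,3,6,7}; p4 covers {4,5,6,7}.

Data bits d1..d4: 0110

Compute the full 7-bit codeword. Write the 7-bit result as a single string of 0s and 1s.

1100110

Place data at non-parity positions: p1 p2 0 p4 1 1 0
p1 (pos 1,3,5,7): XOR of data positions = 0⊕1⊕0 = 1
p2 (pos 2,3,6,7): XOR of data positions = 0⊕1⊕0 = 1
p4 (pos 4,5,6,7): XOR of data positions = 1⊕1⊕0 = 0
Codeword: 1100110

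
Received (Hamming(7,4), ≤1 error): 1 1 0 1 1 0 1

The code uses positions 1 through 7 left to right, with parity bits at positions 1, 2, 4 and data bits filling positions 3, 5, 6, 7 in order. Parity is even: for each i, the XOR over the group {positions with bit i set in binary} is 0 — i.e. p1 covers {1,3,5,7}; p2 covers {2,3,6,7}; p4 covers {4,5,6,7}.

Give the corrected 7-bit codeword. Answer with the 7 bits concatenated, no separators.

1101001

s1 (pos 1,3,5,7): 1⊕0⊕1⊕1 = 1
s2 (pos 2,3,6,7): 1⊕0⊕0⊕1 = 0
s4 (pos 4,5,6,7): 1⊕1⊕0⊕1 = 1
Syndrome s4…s1 = 101 → error at position 5.
Flip position 5: 1101101 → 1101001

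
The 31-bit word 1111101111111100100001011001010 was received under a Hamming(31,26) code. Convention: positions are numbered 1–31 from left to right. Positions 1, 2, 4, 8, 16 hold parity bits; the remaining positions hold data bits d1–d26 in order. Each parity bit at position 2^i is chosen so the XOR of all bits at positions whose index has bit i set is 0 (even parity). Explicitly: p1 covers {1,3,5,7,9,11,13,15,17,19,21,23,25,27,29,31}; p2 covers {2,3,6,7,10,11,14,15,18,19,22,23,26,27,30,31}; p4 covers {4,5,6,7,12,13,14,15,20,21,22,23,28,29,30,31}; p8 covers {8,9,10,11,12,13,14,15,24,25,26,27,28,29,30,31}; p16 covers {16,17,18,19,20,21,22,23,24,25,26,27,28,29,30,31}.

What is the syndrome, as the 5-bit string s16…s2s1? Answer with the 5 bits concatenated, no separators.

01101

s1 (pos 1,3,5,7,9,11,13,15,17,19,21,23,25,27,29,31): 1⊕1⊕1⊕1⊕1⊕1⊕1⊕0⊕1⊕0⊕0⊕0⊕1⊕0⊕0⊕0 = 1
s2 (pos 2,3,6,7,10,11,14,15,18,19,22,23,26,27,30,31): 1⊕1⊕0⊕1⊕1⊕1⊕1⊕0⊕0⊕0⊕1⊕0⊕0⊕0⊕1⊕0 = 0
s4 (pos 4,5,6,7,12,13,14,15,20,21,22,23,28,29,30,31): 1⊕1⊕0⊕1⊕1⊕1⊕1⊕0⊕0⊕0⊕1⊕0⊕1⊕0⊕1⊕0 = 1
s8 (pos 8,9,10,11,12,13,14,15,24,25,26,27,28,29,30,31): 1⊕1⊕1⊕1⊕1⊕1⊕1⊕0⊕1⊕1⊕0⊕0⊕1⊕0⊕1⊕0 = 1
s16 (pos 16,17,18,19,20,21,22,23,24,25,26,27,28,29,30,31): 0⊕1⊕0⊕0⊕0⊕0⊕1⊕0⊕1⊕1⊕0⊕0⊕1⊕0⊕1⊕0 = 0
Syndrome s16…s1 = 01101 → error at position 13.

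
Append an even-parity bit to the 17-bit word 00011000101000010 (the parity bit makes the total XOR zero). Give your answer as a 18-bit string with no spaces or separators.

XOR of the 17 data bits: 0⊕0⊕0⊕1⊕1⊕0⊕0⊕0⊕1⊕0⊕1⊕0⊕0⊕0⊕0⊕1⊕0 = 1
Parity bit = 1 (so all 18 bits XOR to 0).

000110001010000101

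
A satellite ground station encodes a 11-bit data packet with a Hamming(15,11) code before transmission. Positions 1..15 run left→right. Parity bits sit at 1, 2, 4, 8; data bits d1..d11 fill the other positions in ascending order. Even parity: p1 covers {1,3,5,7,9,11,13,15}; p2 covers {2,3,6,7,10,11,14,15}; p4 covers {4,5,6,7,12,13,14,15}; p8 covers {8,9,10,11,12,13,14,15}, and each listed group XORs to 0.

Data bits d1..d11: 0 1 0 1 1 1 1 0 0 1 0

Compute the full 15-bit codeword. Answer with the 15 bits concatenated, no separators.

000110101110010

Place data at non-parity positions: p1 p2 0 p4 1 0 1 p8 1 1 1 0 0 1 0
p1 (pos 1,3,5,7,9,11,13,15): XOR of data positions = 0⊕1⊕1⊕1⊕1⊕0⊕0 = 0
p2 (pos 2,3,6,7,10,11,14,15): XOR of data positions = 0⊕0⊕1⊕1⊕1⊕1⊕0 = 0
p4 (pos 4,5,6,7,12,13,14,15): XOR of data positions = 1⊕0⊕1⊕0⊕0⊕1⊕0 = 1
p8 (pos 8,9,10,11,12,13,14,15): XOR of data positions = 1⊕1⊕1⊕0⊕0⊕1⊕0 = 0
Codeword: 000110101110010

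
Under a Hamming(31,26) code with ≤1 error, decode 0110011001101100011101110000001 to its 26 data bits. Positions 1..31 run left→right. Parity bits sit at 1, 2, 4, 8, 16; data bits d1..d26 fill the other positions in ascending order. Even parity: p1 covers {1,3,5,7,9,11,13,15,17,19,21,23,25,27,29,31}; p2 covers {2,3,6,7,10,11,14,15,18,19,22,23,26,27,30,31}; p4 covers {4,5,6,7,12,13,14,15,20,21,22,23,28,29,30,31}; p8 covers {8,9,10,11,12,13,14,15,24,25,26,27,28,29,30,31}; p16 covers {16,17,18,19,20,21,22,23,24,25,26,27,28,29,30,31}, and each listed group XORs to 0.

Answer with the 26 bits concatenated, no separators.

s1 (pos 1,3,5,7,9,11,13,15,17,19,21,23,25,27,29,31): 0⊕1⊕0⊕1⊕0⊕1⊕1⊕0⊕0⊕1⊕0⊕1⊕0⊕0⊕0⊕1 = 1
s2 (pos 2,3,6,7,10,11,14,15,18,19,22,23,26,27,30,31): 1⊕1⊕1⊕1⊕1⊕1⊕1⊕0⊕1⊕1⊕1⊕1⊕0⊕0⊕0⊕1 = 0
s4 (pos 4,5,6,7,12,13,14,15,20,21,22,23,28,29,30,31): 0⊕0⊕1⊕1⊕0⊕1⊕1⊕0⊕1⊕0⊕1⊕1⊕0⊕0⊕0⊕1 = 0
s8 (pos 8,9,10,11,12,13,14,15,24,25,26,27,28,29,30,31): 0⊕0⊕1⊕1⊕0⊕1⊕1⊕0⊕1⊕0⊕0⊕0⊕0⊕0⊕0⊕1 = 0
s16 (pos 16,17,18,19,20,21,22,23,24,25,26,27,28,29,30,31): 0⊕0⊕1⊕1⊕1⊕0⊕1⊕1⊕1⊕0⊕0⊕0⊕0⊕0⊕0⊕1 = 1
Syndrome s16…s1 = 10001 → error at position 17.
Flip position 17: 0110011001101100011101110000001 → 0110011001101100111101110000001
Read data bits from positions 3,5,6,7,9,10,11,12,13,14,15,17,18,19,20,21,22,23,24,25,26,27,28,29,30,31: 10110110110111101110000001

10110110110111101110000001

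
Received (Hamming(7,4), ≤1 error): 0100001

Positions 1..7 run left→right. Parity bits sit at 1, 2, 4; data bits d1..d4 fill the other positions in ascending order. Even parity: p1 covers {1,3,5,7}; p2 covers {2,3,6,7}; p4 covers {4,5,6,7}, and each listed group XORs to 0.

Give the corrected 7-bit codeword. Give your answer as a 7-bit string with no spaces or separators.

s1 (pos 1,3,5,7): 0⊕0⊕0⊕1 = 1
s2 (pos 2,3,6,7): 1⊕0⊕0⊕1 = 0
s4 (pos 4,5,6,7): 0⊕0⊕0⊕1 = 1
Syndrome s4…s1 = 101 → error at position 5.
Flip position 5: 0100001 → 0100101

0100101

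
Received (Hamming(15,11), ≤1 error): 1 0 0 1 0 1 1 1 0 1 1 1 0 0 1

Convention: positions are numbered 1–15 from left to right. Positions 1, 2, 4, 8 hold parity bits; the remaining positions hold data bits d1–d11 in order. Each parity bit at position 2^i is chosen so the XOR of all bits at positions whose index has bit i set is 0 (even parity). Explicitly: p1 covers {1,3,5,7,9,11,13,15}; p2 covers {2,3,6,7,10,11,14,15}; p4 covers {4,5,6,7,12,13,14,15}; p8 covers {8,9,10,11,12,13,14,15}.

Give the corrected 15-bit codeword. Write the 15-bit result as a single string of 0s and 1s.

s1 (pos 1,3,5,7,9,11,13,15): 1⊕0⊕0⊕1⊕0⊕1⊕0⊕1 = 0
s2 (pos 2,3,6,7,10,11,14,15): 0⊕0⊕1⊕1⊕1⊕1⊕0⊕1 = 1
s4 (pos 4,5,6,7,12,13,14,15): 1⊕0⊕1⊕1⊕1⊕0⊕0⊕1 = 1
s8 (pos 8,9,10,11,12,13,14,15): 1⊕0⊕1⊕1⊕1⊕0⊕0⊕1 = 1
Syndrome s8…s1 = 1110 → error at position 14.
Flip position 14: 100101110111001 → 100101110111011

100101110111011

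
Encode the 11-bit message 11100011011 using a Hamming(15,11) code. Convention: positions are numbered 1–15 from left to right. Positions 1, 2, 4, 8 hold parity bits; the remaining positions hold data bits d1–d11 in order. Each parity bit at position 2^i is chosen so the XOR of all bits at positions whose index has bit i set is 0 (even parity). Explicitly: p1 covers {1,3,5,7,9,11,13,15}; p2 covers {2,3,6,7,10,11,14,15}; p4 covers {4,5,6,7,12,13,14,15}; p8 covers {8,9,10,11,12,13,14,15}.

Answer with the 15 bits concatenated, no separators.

011111000011011

Place data at non-parity positions: p1 p2 1 p4 1 1 0 p8 0 0 1 1 0 1 1
p1 (pos 1,3,5,7,9,11,13,15): XOR of data positions = 1⊕1⊕0⊕0⊕1⊕0⊕1 = 0
p2 (pos 2,3,6,7,10,11,14,15): XOR of data positions = 1⊕1⊕0⊕0⊕1⊕1⊕1 = 1
p4 (pos 4,5,6,7,12,13,14,15): XOR of data positions = 1⊕1⊕0⊕1⊕0⊕1⊕1 = 1
p8 (pos 8,9,10,11,12,13,14,15): XOR of data positions = 0⊕0⊕1⊕1⊕0⊕1⊕1 = 0
Codeword: 011111000011011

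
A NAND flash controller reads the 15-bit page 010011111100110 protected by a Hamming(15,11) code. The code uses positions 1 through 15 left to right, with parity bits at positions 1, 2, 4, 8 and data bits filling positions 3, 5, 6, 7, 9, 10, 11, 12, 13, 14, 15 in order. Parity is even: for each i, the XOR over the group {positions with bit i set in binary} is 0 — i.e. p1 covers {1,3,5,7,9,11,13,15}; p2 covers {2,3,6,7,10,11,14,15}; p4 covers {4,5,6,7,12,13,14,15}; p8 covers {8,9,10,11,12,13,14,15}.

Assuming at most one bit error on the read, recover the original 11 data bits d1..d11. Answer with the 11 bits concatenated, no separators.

01111100100

s1 (pos 1,3,5,7,9,11,13,15): 0⊕0⊕1⊕1⊕1⊕0⊕1⊕0 = 0
s2 (pos 2,3,6,7,10,11,14,15): 1⊕0⊕1⊕1⊕1⊕0⊕1⊕0 = 1
s4 (pos 4,5,6,7,12,13,14,15): 0⊕1⊕1⊕1⊕0⊕1⊕1⊕0 = 1
s8 (pos 8,9,10,11,12,13,14,15): 1⊕1⊕1⊕0⊕0⊕1⊕1⊕0 = 1
Syndrome s8…s1 = 1110 → error at position 14.
Flip position 14: 010011111100110 → 010011111100100
Read data bits from positions 3,5,6,7,9,10,11,12,13,14,15: 01111100100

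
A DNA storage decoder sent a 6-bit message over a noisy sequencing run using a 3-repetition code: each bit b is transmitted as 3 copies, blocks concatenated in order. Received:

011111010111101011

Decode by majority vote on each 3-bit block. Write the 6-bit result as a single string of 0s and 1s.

110111

Block 1 (011): 2 ones → 1
Block 2 (111): 3 ones → 1
Block 3 (010): 1 one → 0
Block 4 (111): 3 ones → 1
Block 5 (101): 2 ones → 1
Block 6 (011): 2 ones → 1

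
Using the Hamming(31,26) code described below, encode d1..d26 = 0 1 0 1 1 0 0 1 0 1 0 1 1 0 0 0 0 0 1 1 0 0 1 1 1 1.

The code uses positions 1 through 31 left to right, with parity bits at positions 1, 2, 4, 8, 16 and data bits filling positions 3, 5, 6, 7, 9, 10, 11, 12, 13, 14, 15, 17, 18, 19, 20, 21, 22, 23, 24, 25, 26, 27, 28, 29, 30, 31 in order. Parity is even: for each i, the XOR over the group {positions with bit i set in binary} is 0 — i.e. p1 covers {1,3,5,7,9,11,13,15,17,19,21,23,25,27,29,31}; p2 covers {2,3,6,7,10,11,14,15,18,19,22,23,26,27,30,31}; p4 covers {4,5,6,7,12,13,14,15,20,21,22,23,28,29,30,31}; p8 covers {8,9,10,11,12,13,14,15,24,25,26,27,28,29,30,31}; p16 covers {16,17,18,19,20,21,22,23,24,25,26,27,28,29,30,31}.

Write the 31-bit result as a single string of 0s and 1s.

1100101110010100110000011001111

Place data at non-parity positions: p1 p2 0 p4 1 0 1 p8 1 0 0 1 0 1 0 p16 1 1 0 0 0 0 0 1 1 0 0 1 1 1 1
p1 (pos 1,3,5,7,9,11,13,15,17,19,21,23,25,27,29,31): XOR of data positions = 0⊕1⊕1⊕1⊕0⊕0⊕0⊕1⊕0⊕0⊕0⊕1⊕0⊕1⊕1 = 1
p2 (pos 2,3,6,7,10,11,14,15,18,19,22,23,26,27,30,31): XOR of data positions = 0⊕0⊕1⊕0⊕0⊕1⊕0⊕1⊕0⊕0⊕0⊕0⊕0⊕1⊕1 = 1
p4 (pos 4,5,6,7,12,13,14,15,20,21,22,23,28,29,30,31): XOR of data positions = 1⊕0⊕1⊕1⊕0⊕1⊕0⊕0⊕0⊕0⊕0⊕1⊕1⊕1⊕1 = 0
p8 (pos 8,9,10,11,12,13,14,15,24,25,26,27,28,29,30,31): XOR of data positions = 1⊕0⊕0⊕1⊕0⊕1⊕0⊕1⊕1⊕0⊕0⊕1⊕1⊕1⊕1 = 1
p16 (pos 16,17,18,19,20,21,22,23,24,25,26,27,28,29,30,31): XOR of data positions = 1⊕1⊕0⊕0⊕0⊕0⊕0⊕1⊕1⊕0⊕0⊕1⊕1⊕1⊕1 = 0
Codeword: 1100101110010100110000011001111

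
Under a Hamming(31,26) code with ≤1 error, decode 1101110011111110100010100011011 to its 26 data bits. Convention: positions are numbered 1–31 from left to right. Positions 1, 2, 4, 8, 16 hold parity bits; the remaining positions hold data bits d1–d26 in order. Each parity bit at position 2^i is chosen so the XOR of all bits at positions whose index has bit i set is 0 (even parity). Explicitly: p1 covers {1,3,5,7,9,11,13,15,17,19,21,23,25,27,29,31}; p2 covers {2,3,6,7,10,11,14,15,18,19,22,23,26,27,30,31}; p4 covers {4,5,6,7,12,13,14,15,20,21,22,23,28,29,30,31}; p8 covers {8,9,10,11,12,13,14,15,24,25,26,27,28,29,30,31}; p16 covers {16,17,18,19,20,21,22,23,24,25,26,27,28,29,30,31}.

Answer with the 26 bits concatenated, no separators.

01101111111100010101011011

s1 (pos 1,3,5,7,9,11,13,15,17,19,21,23,25,27,29,31): 1⊕0⊕1⊕0⊕1⊕1⊕1⊕1⊕1⊕0⊕1⊕1⊕0⊕1⊕0⊕1 = 1
s2 (pos 2,3,6,7,10,11,14,15,18,19,22,23,26,27,30,31): 1⊕0⊕1⊕0⊕1⊕1⊕1⊕1⊕0⊕0⊕0⊕1⊕0⊕1⊕1⊕1 = 0
s4 (pos 4,5,6,7,12,13,14,15,20,21,22,23,28,29,30,31): 1⊕1⊕1⊕0⊕1⊕1⊕1⊕1⊕0⊕1⊕0⊕1⊕1⊕0⊕1⊕1 = 0
s8 (pos 8,9,10,11,12,13,14,15,24,25,26,27,28,29,30,31): 0⊕1⊕1⊕1⊕1⊕1⊕1⊕1⊕0⊕0⊕0⊕1⊕1⊕0⊕1⊕1 = 1
s16 (pos 16,17,18,19,20,21,22,23,24,25,26,27,28,29,30,31): 0⊕1⊕0⊕0⊕0⊕1⊕0⊕1⊕0⊕0⊕0⊕1⊕1⊕0⊕1⊕1 = 1
Syndrome s16…s1 = 11001 → error at position 25.
Flip position 25: 1101110011111110100010100011011 → 1101110011111110100010101011011
Read data bits from positions 3,5,6,7,9,10,11,12,13,14,15,17,18,19,20,21,22,23,24,25,26,27,28,29,30,31: 01101111111100010101011011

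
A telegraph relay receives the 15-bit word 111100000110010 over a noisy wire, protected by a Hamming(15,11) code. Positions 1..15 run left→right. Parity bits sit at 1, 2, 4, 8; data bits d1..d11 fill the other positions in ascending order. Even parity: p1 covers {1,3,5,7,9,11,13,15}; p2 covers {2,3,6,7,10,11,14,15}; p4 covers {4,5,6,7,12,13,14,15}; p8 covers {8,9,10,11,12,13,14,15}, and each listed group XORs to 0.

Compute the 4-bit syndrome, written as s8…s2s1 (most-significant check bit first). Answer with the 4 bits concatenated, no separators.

s1 (pos 1,3,5,7,9,11,13,15): 1⊕1⊕0⊕0⊕0⊕1⊕0⊕0 = 1
s2 (pos 2,3,6,7,10,11,14,15): 1⊕1⊕0⊕0⊕1⊕1⊕1⊕0 = 1
s4 (pos 4,5,6,7,12,13,14,15): 1⊕0⊕0⊕0⊕0⊕0⊕1⊕0 = 0
s8 (pos 8,9,10,11,12,13,14,15): 0⊕0⊕1⊕1⊕0⊕0⊕1⊕0 = 1
Syndrome s8…s1 = 1011 → error at position 11.

1011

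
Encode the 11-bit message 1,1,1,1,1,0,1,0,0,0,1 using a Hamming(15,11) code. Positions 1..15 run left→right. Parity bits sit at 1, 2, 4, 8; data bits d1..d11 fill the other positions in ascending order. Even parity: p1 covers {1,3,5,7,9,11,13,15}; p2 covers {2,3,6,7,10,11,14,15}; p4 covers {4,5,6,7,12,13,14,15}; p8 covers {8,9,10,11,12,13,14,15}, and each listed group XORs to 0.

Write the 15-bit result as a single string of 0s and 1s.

Place data at non-parity positions: p1 p2 1 p4 1 1 1 p8 1 0 1 0 0 0 1
p1 (pos 1,3,5,7,9,11,13,15): XOR of data positions = 1⊕1⊕1⊕1⊕1⊕0⊕1 = 0
p2 (pos 2,3,6,7,10,11,14,15): XOR of data positions = 1⊕1⊕1⊕0⊕1⊕0⊕1 = 1
p4 (pos 4,5,6,7,12,13,14,15): XOR of data positions = 1⊕1⊕1⊕0⊕0⊕0⊕1 = 0
p8 (pos 8,9,10,11,12,13,14,15): XOR of data positions = 1⊕0⊕1⊕0⊕0⊕0⊕1 = 1
Codeword: 011011111010001

011011111010001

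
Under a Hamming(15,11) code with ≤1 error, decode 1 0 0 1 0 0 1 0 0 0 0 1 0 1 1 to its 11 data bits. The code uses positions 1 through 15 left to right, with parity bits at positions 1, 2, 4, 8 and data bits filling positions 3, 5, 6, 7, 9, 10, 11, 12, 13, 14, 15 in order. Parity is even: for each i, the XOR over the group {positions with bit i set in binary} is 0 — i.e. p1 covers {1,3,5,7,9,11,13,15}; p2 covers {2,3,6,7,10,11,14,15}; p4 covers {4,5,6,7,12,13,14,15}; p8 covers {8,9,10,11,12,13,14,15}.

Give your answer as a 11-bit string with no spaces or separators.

00010001010

s1 (pos 1,3,5,7,9,11,13,15): 1⊕0⊕0⊕1⊕0⊕0⊕0⊕1 = 1
s2 (pos 2,3,6,7,10,11,14,15): 0⊕0⊕0⊕1⊕0⊕0⊕1⊕1 = 1
s4 (pos 4,5,6,7,12,13,14,15): 1⊕0⊕0⊕1⊕1⊕0⊕1⊕1 = 1
s8 (pos 8,9,10,11,12,13,14,15): 0⊕0⊕0⊕0⊕1⊕0⊕1⊕1 = 1
Syndrome s8…s1 = 1111 → error at position 15.
Flip position 15: 100100100001011 → 100100100001010
Read data bits from positions 3,5,6,7,9,10,11,12,13,14,15: 00010001010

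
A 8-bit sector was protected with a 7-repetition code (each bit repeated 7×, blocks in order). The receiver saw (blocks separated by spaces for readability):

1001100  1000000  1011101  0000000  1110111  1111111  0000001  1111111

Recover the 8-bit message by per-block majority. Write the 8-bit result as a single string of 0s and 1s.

Block 1 (1001100): 3 ones → 0
Block 2 (1000000): 1 one → 0
Block 3 (1011101): 5 ones → 1
Block 4 (0000000): 0 ones → 0
Block 5 (1110111): 6 ones → 1
Block 6 (1111111): 7 ones → 1
Block 7 (0000001): 1 one → 0
Block 8 (1111111): 7 ones → 1

00101101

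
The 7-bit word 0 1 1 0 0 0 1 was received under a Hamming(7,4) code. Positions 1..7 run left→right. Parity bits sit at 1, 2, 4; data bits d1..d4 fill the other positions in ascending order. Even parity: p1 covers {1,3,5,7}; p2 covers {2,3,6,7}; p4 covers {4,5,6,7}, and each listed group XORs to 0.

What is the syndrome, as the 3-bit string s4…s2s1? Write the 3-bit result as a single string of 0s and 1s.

110

s1 (pos 1,3,5,7): 0⊕1⊕0⊕1 = 0
s2 (pos 2,3,6,7): 1⊕1⊕0⊕1 = 1
s4 (pos 4,5,6,7): 0⊕0⊕0⊕1 = 1
Syndrome s4…s1 = 110 → error at position 6.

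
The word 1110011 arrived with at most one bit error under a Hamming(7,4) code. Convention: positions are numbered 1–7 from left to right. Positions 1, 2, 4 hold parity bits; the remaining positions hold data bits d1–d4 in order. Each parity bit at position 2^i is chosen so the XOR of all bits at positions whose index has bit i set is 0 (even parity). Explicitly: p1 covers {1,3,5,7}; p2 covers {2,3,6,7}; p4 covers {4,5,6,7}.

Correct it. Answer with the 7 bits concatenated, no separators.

s1 (pos 1,3,5,7): 1⊕1⊕0⊕1 = 1
s2 (pos 2,3,6,7): 1⊕1⊕1⊕1 = 0
s4 (pos 4,5,6,7): 0⊕0⊕1⊕1 = 0
Syndrome s4…s1 = 001 → error at position 1.
Flip position 1: 1110011 → 0110011

0110011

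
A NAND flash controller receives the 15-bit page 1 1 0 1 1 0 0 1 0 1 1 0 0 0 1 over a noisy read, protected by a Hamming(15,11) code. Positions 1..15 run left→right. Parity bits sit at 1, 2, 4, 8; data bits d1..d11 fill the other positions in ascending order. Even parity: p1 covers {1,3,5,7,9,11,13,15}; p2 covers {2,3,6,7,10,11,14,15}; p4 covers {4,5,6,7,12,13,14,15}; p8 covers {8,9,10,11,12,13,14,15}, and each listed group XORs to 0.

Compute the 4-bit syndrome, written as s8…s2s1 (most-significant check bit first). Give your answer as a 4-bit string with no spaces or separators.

0100

s1 (pos 1,3,5,7,9,11,13,15): 1⊕0⊕1⊕0⊕0⊕1⊕0⊕1 = 0
s2 (pos 2,3,6,7,10,11,14,15): 1⊕0⊕0⊕0⊕1⊕1⊕0⊕1 = 0
s4 (pos 4,5,6,7,12,13,14,15): 1⊕1⊕0⊕0⊕0⊕0⊕0⊕1 = 1
s8 (pos 8,9,10,11,12,13,14,15): 1⊕0⊕1⊕1⊕0⊕0⊕0⊕1 = 0
Syndrome s8…s1 = 0100 → error at position 4.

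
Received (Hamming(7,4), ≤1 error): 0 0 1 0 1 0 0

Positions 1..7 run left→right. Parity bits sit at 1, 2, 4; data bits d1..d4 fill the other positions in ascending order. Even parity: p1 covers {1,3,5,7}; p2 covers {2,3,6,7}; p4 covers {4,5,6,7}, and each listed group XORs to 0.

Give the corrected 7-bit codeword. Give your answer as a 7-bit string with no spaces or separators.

s1 (pos 1,3,5,7): 0⊕1⊕1⊕0 = 0
s2 (pos 2,3,6,7): 0⊕1⊕0⊕0 = 1
s4 (pos 4,5,6,7): 0⊕1⊕0⊕0 = 1
Syndrome s4…s1 = 110 → error at position 6.
Flip position 6: 0010100 → 0010110

0010110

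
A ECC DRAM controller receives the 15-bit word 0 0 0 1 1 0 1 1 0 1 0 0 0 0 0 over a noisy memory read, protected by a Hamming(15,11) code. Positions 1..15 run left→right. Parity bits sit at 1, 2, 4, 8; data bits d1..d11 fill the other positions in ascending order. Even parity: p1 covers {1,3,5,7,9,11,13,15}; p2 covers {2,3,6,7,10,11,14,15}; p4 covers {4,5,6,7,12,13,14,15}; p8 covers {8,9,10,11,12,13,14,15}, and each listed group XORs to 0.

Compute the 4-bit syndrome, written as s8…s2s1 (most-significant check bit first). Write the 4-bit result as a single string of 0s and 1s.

0100

s1 (pos 1,3,5,7,9,11,13,15): 0⊕0⊕1⊕1⊕0⊕0⊕0⊕0 = 0
s2 (pos 2,3,6,7,10,11,14,15): 0⊕0⊕0⊕1⊕1⊕0⊕0⊕0 = 0
s4 (pos 4,5,6,7,12,13,14,15): 1⊕1⊕0⊕1⊕0⊕0⊕0⊕0 = 1
s8 (pos 8,9,10,11,12,13,14,15): 1⊕0⊕1⊕0⊕0⊕0⊕0⊕0 = 0
Syndrome s8…s1 = 0100 → error at position 4.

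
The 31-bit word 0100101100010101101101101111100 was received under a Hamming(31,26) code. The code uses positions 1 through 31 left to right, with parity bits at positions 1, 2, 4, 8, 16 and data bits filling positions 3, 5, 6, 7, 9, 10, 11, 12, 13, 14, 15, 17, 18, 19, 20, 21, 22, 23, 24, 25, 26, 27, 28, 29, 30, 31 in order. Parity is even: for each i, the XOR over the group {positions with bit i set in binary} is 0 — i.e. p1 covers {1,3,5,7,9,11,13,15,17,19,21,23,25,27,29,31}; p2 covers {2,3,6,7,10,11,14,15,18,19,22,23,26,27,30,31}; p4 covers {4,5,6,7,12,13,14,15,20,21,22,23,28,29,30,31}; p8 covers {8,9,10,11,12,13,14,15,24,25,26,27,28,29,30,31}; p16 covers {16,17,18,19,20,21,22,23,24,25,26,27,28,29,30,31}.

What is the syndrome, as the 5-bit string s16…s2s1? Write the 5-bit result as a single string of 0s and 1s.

10100

s1 (pos 1,3,5,7,9,11,13,15,17,19,21,23,25,27,29,31): 0⊕0⊕1⊕1⊕0⊕0⊕0⊕0⊕1⊕1⊕0⊕1⊕1⊕1⊕1⊕0 = 0
s2 (pos 2,3,6,7,10,11,14,15,18,19,22,23,26,27,30,31): 1⊕0⊕0⊕1⊕0⊕0⊕1⊕0⊕0⊕1⊕1⊕1⊕1⊕1⊕0⊕0 = 0
s4 (pos 4,5,6,7,12,13,14,15,20,21,22,23,28,29,30,31): 0⊕1⊕0⊕1⊕1⊕0⊕1⊕0⊕1⊕0⊕1⊕1⊕1⊕1⊕0⊕0 = 1
s8 (pos 8,9,10,11,12,13,14,15,24,25,26,27,28,29,30,31): 1⊕0⊕0⊕0⊕1⊕0⊕1⊕0⊕0⊕1⊕1⊕1⊕1⊕1⊕0⊕0 = 0
s16 (pos 16,17,18,19,20,21,22,23,24,25,26,27,28,29,30,31): 1⊕1⊕0⊕1⊕1⊕0⊕1⊕1⊕0⊕1⊕1⊕1⊕1⊕1⊕0⊕0 = 1
Syndrome s16…s1 = 10100 → error at position 20.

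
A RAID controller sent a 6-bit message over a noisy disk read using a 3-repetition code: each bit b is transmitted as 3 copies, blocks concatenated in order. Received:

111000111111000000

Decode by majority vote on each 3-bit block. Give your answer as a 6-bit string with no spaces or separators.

101100

Block 1 (111): 3 ones → 1
Block 2 (000): 0 ones → 0
Block 3 (111): 3 ones → 1
Block 4 (111): 3 ones → 1
Block 5 (000): 0 ones → 0
Block 6 (000): 0 ones → 0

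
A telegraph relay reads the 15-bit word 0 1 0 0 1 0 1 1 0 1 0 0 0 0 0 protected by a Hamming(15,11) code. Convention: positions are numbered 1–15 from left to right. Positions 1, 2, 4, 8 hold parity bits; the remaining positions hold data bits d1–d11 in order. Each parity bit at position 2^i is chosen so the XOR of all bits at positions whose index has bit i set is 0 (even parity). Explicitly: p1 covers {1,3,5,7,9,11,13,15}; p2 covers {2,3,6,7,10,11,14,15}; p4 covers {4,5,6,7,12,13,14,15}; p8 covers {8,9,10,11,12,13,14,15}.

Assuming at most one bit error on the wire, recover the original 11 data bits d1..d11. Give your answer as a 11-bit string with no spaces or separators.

s1 (pos 1,3,5,7,9,11,13,15): 0⊕0⊕1⊕1⊕0⊕0⊕0⊕0 = 0
s2 (pos 2,3,6,7,10,11,14,15): 1⊕0⊕0⊕1⊕1⊕0⊕0⊕0 = 1
s4 (pos 4,5,6,7,12,13,14,15): 0⊕1⊕0⊕1⊕0⊕0⊕0⊕0 = 0
s8 (pos 8,9,10,11,12,13,14,15): 1⊕0⊕1⊕0⊕0⊕0⊕0⊕0 = 0
Syndrome s8…s1 = 0010 → error at position 2.
Flip position 2: 010010110100000 → 000010110100000
Read data bits from positions 3,5,6,7,9,10,11,12,13,14,15: 01010100000

01010100000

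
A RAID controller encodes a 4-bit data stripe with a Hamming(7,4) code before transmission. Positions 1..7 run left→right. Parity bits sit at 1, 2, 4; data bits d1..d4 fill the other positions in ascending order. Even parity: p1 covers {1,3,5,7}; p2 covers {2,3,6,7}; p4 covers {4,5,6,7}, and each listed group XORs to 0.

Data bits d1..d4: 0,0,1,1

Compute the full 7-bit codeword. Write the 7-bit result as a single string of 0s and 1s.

1000011

Place data at non-parity positions: p1 p2 0 p4 0 1 1
p1 (pos 1,3,5,7): XOR of data positions = 0⊕0⊕1 = 1
p2 (pos 2,3,6,7): XOR of data positions = 0⊕1⊕1 = 0
p4 (pos 4,5,6,7): XOR of data positions = 0⊕1⊕1 = 0
Codeword: 1000011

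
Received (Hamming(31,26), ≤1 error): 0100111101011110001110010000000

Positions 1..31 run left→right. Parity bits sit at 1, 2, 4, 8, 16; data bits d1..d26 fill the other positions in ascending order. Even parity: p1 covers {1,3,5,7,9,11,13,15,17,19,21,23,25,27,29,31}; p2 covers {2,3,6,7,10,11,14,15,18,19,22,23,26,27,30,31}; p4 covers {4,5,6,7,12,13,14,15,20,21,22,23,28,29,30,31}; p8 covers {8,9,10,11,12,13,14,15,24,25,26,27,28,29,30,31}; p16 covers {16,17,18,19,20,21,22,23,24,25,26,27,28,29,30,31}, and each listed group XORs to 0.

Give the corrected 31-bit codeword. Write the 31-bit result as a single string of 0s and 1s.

0100111101011010001110010000000

s1 (pos 1,3,5,7,9,11,13,15,17,19,21,23,25,27,29,31): 0⊕0⊕1⊕1⊕0⊕0⊕1⊕1⊕0⊕1⊕1⊕0⊕0⊕0⊕0⊕0 = 0
s2 (pos 2,3,6,7,10,11,14,15,18,19,22,23,26,27,30,31): 1⊕0⊕1⊕1⊕1⊕0⊕1⊕1⊕0⊕1⊕0⊕0⊕0⊕0⊕0⊕0 = 1
s4 (pos 4,5,6,7,12,13,14,15,20,21,22,23,28,29,30,31): 0⊕1⊕1⊕1⊕1⊕1⊕1⊕1⊕1⊕1⊕0⊕0⊕0⊕0⊕0⊕0 = 1
s8 (pos 8,9,10,11,12,13,14,15,24,25,26,27,28,29,30,31): 1⊕0⊕1⊕0⊕1⊕1⊕1⊕1⊕1⊕0⊕0⊕0⊕0⊕0⊕0⊕0 = 1
s16 (pos 16,17,18,19,20,21,22,23,24,25,26,27,28,29,30,31): 0⊕0⊕0⊕1⊕1⊕1⊕0⊕0⊕1⊕0⊕0⊕0⊕0⊕0⊕0⊕0 = 0
Syndrome s16…s1 = 01110 → error at position 14.
Flip position 14: 0100111101011110001110010000000 → 0100111101011010001110010000000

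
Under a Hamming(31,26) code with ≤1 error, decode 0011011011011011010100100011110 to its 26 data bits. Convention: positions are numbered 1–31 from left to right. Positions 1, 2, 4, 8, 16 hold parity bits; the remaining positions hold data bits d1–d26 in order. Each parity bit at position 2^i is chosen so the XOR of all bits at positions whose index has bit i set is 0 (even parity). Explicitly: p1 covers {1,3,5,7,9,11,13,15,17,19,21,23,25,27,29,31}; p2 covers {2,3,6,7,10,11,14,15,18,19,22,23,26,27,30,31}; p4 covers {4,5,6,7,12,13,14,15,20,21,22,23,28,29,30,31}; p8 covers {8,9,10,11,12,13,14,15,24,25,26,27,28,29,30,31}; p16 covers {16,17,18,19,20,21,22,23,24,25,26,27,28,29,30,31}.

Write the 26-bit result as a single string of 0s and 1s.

s1 (pos 1,3,5,7,9,11,13,15,17,19,21,23,25,27,29,31): 0⊕1⊕0⊕1⊕1⊕0⊕1⊕1⊕0⊕0⊕0⊕1⊕0⊕1⊕1⊕0 = 0
s2 (pos 2,3,6,7,10,11,14,15,18,19,22,23,26,27,30,31): 0⊕1⊕1⊕1⊕1⊕0⊕0⊕1⊕1⊕0⊕0⊕1⊕0⊕1⊕1⊕0 = 1
s4 (pos 4,5,6,7,12,13,14,15,20,21,22,23,28,29,30,31): 1⊕0⊕1⊕1⊕1⊕1⊕0⊕1⊕1⊕0⊕0⊕1⊕1⊕1⊕1⊕0 = 1
s8 (pos 8,9,10,11,12,13,14,15,24,25,26,27,28,29,30,31): 0⊕1⊕1⊕0⊕1⊕1⊕0⊕1⊕0⊕0⊕0⊕1⊕1⊕1⊕1⊕0 = 1
s16 (pos 16,17,18,19,20,21,22,23,24,25,26,27,28,29,30,31): 1⊕0⊕1⊕0⊕1⊕0⊕0⊕1⊕0⊕0⊕0⊕1⊕1⊕1⊕1⊕0 = 0
Syndrome s16…s1 = 01110 → error at position 14.
Flip position 14: 0011011011011011010100100011110 → 0011011011011111010100100011110
Read data bits from positions 3,5,6,7,9,10,11,12,13,14,15,17,18,19,20,21,22,23,24,25,26,27,28,29,30,31: 10111101111010100100011110

10111101111010100100011110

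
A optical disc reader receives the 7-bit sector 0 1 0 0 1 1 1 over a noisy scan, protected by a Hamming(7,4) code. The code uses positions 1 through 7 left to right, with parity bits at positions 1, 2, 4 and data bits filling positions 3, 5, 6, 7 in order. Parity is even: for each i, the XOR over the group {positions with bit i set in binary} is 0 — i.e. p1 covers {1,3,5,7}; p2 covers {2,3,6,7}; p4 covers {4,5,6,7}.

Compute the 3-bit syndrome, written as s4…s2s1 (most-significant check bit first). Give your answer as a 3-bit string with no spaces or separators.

s1 (pos 1,3,5,7): 0⊕0⊕1⊕1 = 0
s2 (pos 2,3,6,7): 1⊕0⊕1⊕1 = 1
s4 (pos 4,5,6,7): 0⊕1⊕1⊕1 = 1
Syndrome s4…s1 = 110 → error at position 6.

110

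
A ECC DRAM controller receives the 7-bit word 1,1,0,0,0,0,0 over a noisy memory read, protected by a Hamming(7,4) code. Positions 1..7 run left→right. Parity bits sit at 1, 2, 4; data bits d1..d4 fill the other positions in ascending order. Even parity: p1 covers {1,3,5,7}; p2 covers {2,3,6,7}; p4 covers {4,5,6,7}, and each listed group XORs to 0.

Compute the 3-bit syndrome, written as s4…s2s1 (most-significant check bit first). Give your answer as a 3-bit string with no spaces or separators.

011

s1 (pos 1,3,5,7): 1⊕0⊕0⊕0 = 1
s2 (pos 2,3,6,7): 1⊕0⊕0⊕0 = 1
s4 (pos 4,5,6,7): 0⊕0⊕0⊕0 = 0
Syndrome s4…s1 = 011 → error at position 3.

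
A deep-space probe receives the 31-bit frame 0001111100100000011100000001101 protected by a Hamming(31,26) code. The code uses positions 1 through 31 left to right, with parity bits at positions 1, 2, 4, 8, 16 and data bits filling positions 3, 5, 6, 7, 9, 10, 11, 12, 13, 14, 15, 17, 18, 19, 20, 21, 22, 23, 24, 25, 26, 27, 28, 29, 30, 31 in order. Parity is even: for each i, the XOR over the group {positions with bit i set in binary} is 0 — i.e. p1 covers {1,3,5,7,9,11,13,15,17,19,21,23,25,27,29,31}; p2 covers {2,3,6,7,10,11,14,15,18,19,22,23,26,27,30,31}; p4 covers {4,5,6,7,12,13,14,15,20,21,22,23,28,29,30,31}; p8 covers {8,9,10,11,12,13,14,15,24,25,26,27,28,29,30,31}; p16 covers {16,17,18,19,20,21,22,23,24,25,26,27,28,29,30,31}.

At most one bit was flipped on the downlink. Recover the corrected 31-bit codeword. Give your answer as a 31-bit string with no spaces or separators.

0001111000100000011100000001101

s1 (pos 1,3,5,7,9,11,13,15,17,19,21,23,25,27,29,31): 0⊕0⊕1⊕1⊕0⊕1⊕0⊕0⊕0⊕1⊕0⊕0⊕0⊕0⊕1⊕1 = 0
s2 (pos 2,3,6,7,10,11,14,15,18,19,22,23,26,27,30,31): 0⊕0⊕1⊕1⊕0⊕1⊕0⊕0⊕1⊕1⊕0⊕0⊕0⊕0⊕0⊕1 = 0
s4 (pos 4,5,6,7,12,13,14,15,20,21,22,23,28,29,30,31): 1⊕1⊕1⊕1⊕0⊕0⊕0⊕0⊕1⊕0⊕0⊕0⊕1⊕1⊕0⊕1 = 0
s8 (pos 8,9,10,11,12,13,14,15,24,25,26,27,28,29,30,31): 1⊕0⊕0⊕1⊕0⊕0⊕0⊕0⊕0⊕0⊕0⊕0⊕1⊕1⊕0⊕1 = 1
s16 (pos 16,17,18,19,20,21,22,23,24,25,26,27,28,29,30,31): 0⊕0⊕1⊕1⊕1⊕0⊕0⊕0⊕0⊕0⊕0⊕0⊕1⊕1⊕0⊕1 = 0
Syndrome s16…s1 = 01000 → error at position 8.
Flip position 8: 0001111100100000011100000001101 → 0001111000100000011100000001101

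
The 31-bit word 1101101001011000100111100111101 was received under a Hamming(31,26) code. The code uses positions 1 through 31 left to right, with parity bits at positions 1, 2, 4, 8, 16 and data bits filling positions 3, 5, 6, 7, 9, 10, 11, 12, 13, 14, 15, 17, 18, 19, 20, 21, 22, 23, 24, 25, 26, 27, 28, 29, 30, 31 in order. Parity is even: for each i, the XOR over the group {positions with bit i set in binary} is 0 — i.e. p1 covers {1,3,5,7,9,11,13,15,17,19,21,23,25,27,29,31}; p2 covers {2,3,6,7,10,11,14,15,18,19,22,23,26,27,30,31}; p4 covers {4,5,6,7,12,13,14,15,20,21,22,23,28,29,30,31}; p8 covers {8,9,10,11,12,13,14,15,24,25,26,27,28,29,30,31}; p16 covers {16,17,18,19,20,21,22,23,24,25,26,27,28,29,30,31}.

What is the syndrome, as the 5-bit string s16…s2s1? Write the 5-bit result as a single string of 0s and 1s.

00000

s1 (pos 1,3,5,7,9,11,13,15,17,19,21,23,25,27,29,31): 1⊕0⊕1⊕1⊕0⊕0⊕1⊕0⊕1⊕0⊕1⊕1⊕0⊕1⊕1⊕1 = 0
s2 (pos 2,3,6,7,10,11,14,15,18,19,22,23,26,27,30,31): 1⊕0⊕0⊕1⊕1⊕0⊕0⊕0⊕0⊕0⊕1⊕1⊕1⊕1⊕0⊕1 = 0
s4 (pos 4,5,6,7,12,13,14,15,20,21,22,23,28,29,30,31): 1⊕1⊕0⊕1⊕1⊕1⊕0⊕0⊕1⊕1⊕1⊕1⊕1⊕1⊕0⊕1 = 0
s8 (pos 8,9,10,11,12,13,14,15,24,25,26,27,28,29,30,31): 0⊕0⊕1⊕0⊕1⊕1⊕0⊕0⊕0⊕0⊕1⊕1⊕1⊕1⊕0⊕1 = 0
s16 (pos 16,17,18,19,20,21,22,23,24,25,26,27,28,29,30,31): 0⊕1⊕0⊕0⊕1⊕1⊕1⊕1⊕0⊕0⊕1⊕1⊕1⊕1⊕0⊕1 = 0
Syndrome s16…s1 = 00000 → no error.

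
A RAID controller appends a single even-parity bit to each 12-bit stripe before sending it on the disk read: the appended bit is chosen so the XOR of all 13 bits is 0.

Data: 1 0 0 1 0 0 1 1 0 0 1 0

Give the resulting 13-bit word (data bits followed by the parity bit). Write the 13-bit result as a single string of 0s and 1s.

XOR of the 12 data bits: 1⊕0⊕0⊕1⊕0⊕0⊕1⊕1⊕0⊕0⊕1⊕0 = 1
Parity bit = 1 (so all 13 bits XOR to 0).

1001001100101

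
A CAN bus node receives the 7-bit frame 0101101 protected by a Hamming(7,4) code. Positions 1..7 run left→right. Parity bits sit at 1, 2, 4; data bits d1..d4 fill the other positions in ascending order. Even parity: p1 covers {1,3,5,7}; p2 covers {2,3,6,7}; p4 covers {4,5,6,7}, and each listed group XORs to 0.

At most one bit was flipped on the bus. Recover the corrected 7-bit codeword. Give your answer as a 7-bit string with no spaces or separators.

0100101

s1 (pos 1,3,5,7): 0⊕0⊕1⊕1 = 0
s2 (pos 2,3,6,7): 1⊕0⊕0⊕1 = 0
s4 (pos 4,5,6,7): 1⊕1⊕0⊕1 = 1
Syndrome s4…s1 = 100 → error at position 4.
Flip position 4: 0101101 → 0100101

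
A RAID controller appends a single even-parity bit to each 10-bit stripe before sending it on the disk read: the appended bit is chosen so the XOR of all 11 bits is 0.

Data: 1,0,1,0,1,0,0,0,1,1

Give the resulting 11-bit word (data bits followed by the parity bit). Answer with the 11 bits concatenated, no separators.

10101000111

XOR of the 10 data bits: 1⊕0⊕1⊕0⊕1⊕0⊕0⊕0⊕1⊕1 = 1
Parity bit = 1 (so all 11 bits XOR to 0).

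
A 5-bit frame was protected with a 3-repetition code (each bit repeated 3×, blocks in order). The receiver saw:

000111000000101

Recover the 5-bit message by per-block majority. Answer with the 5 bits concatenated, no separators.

Block 1 (000): 0 ones → 0
Block 2 (111): 3 ones → 1
Block 3 (000): 0 ones → 0
Block 4 (000): 0 ones → 0
Block 5 (101): 2 ones → 1

01001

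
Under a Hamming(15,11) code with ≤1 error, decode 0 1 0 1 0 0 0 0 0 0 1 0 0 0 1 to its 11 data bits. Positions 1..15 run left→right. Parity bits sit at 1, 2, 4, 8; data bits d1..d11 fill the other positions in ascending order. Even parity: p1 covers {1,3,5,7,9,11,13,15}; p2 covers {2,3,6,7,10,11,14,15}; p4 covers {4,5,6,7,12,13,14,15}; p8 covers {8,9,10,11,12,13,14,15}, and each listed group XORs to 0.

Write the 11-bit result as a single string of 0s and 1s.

00000010001

s1 (pos 1,3,5,7,9,11,13,15): 0⊕0⊕0⊕0⊕0⊕1⊕0⊕1 = 0
s2 (pos 2,3,6,7,10,11,14,15): 1⊕0⊕0⊕0⊕0⊕1⊕0⊕1 = 1
s4 (pos 4,5,6,7,12,13,14,15): 1⊕0⊕0⊕0⊕0⊕0⊕0⊕1 = 0
s8 (pos 8,9,10,11,12,13,14,15): 0⊕0⊕0⊕1⊕0⊕0⊕0⊕1 = 0
Syndrome s8…s1 = 0010 → error at position 2.
Flip position 2: 010100000010001 → 000100000010001
Read data bits from positions 3,5,6,7,9,10,11,12,13,14,15: 00000010001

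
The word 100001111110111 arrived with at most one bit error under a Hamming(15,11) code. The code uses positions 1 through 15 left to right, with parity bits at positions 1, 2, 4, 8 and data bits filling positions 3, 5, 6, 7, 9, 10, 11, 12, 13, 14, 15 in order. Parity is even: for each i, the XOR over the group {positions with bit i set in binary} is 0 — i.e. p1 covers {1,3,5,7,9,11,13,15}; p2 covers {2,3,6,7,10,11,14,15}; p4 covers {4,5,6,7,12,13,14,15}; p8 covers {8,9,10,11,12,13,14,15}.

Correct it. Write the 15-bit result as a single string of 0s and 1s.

100001111111111

s1 (pos 1,3,5,7,9,11,13,15): 1⊕0⊕0⊕1⊕1⊕1⊕1⊕1 = 0
s2 (pos 2,3,6,7,10,11,14,15): 0⊕0⊕1⊕1⊕1⊕1⊕1⊕1 = 0
s4 (pos 4,5,6,7,12,13,14,15): 0⊕0⊕1⊕1⊕0⊕1⊕1⊕1 = 1
s8 (pos 8,9,10,11,12,13,14,15): 1⊕1⊕1⊕1⊕0⊕1⊕1⊕1 = 1
Syndrome s8…s1 = 1100 → error at position 12.
Flip position 12: 100001111110111 → 100001111111111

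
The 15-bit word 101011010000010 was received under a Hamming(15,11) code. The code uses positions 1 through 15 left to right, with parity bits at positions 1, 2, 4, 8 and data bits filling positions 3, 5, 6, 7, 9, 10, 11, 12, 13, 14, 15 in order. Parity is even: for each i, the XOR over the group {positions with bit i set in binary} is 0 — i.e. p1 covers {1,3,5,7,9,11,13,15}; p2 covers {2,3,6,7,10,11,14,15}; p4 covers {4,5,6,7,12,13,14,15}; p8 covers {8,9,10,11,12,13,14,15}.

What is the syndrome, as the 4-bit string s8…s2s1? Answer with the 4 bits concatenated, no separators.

0111

s1 (pos 1,3,5,7,9,11,13,15): 1⊕1⊕1⊕0⊕0⊕0⊕0⊕0 = 1
s2 (pos 2,3,6,7,10,11,14,15): 0⊕1⊕1⊕0⊕0⊕0⊕1⊕0 = 1
s4 (pos 4,5,6,7,12,13,14,15): 0⊕1⊕1⊕0⊕0⊕0⊕1⊕0 = 1
s8 (pos 8,9,10,11,12,13,14,15): 1⊕0⊕0⊕0⊕0⊕0⊕1⊕0 = 0
Syndrome s8…s1 = 0111 → error at position 7.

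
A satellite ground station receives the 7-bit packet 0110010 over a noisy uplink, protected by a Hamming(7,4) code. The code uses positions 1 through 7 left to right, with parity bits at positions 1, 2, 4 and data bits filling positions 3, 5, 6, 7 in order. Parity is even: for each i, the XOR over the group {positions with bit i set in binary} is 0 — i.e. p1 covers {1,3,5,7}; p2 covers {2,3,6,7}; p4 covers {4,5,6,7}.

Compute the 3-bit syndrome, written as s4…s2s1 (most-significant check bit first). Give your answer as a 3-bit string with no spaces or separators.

111

s1 (pos 1,3,5,7): 0⊕1⊕0⊕0 = 1
s2 (pos 2,3,6,7): 1⊕1⊕1⊕0 = 1
s4 (pos 4,5,6,7): 0⊕0⊕1⊕0 = 1
Syndrome s4…s1 = 111 → error at position 7.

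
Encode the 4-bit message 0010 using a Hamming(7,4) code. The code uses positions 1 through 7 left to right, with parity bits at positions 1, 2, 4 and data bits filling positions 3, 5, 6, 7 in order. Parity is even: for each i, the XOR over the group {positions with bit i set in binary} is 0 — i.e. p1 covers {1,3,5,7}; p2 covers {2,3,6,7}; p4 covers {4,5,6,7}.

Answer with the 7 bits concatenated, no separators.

Place data at non-parity positions: p1 p2 0 p4 0 1 0
p1 (pos 1,3,5,7): XOR of data positions = 0⊕0⊕0 = 0
p2 (pos 2,3,6,7): XOR of data positions = 0⊕1⊕0 = 1
p4 (pos 4,5,6,7): XOR of data positions = 0⊕1⊕0 = 1
Codeword: 0101010

0101010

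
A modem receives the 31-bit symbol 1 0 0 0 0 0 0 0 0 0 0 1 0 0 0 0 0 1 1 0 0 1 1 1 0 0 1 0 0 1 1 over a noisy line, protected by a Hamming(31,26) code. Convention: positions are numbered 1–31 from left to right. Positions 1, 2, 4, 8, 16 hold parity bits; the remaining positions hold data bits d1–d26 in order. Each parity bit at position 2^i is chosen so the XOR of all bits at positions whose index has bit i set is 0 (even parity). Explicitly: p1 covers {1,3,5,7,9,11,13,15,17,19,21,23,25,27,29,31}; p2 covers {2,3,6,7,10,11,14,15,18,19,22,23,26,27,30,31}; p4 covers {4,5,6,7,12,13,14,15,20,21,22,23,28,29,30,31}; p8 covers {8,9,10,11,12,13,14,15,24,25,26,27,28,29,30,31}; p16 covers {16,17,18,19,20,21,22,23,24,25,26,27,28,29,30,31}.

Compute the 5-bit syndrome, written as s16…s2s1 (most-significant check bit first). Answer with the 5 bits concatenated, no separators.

01111

s1 (pos 1,3,5,7,9,11,13,15,17,19,21,23,25,27,29,31): 1⊕0⊕0⊕0⊕0⊕0⊕0⊕0⊕0⊕1⊕0⊕1⊕0⊕1⊕0⊕1 = 1
s2 (pos 2,3,6,7,10,11,14,15,18,19,22,23,26,27,30,31): 0⊕0⊕0⊕0⊕0⊕0⊕0⊕0⊕1⊕1⊕1⊕1⊕0⊕1⊕1⊕1 = 1
s4 (pos 4,5,6,7,12,13,14,15,20,21,22,23,28,29,30,31): 0⊕0⊕0⊕0⊕1⊕0⊕0⊕0⊕0⊕0⊕1⊕1⊕0⊕0⊕1⊕1 = 1
s8 (pos 8,9,10,11,12,13,14,15,24,25,26,27,28,29,30,31): 0⊕0⊕0⊕0⊕1⊕0⊕0⊕0⊕1⊕0⊕0⊕1⊕0⊕0⊕1⊕1 = 1
s16 (pos 16,17,18,19,20,21,22,23,24,25,26,27,28,29,30,31): 0⊕0⊕1⊕1⊕0⊕0⊕1⊕1⊕1⊕0⊕0⊕1⊕0⊕0⊕1⊕1 = 0
Syndrome s16…s1 = 01111 → error at position 15.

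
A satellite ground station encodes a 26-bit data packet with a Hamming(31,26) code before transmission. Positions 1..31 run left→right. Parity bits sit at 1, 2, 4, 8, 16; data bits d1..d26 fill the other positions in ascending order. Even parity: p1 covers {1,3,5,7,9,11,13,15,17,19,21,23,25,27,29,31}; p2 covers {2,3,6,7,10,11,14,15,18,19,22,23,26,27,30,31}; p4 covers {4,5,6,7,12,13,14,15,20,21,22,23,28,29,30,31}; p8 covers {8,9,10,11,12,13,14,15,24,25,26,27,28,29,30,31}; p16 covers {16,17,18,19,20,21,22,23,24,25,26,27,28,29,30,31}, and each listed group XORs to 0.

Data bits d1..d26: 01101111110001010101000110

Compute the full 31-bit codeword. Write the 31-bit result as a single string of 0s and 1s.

Place data at non-parity positions: p1 p2 0 p4 1 1 0 p8 1 1 1 1 1 1 0 p16 0 0 1 0 1 0 1 0 1 0 0 0 1 1 0
p1 (pos 1,3,5,7,9,11,13,15,17,19,21,23,25,27,29,31): XOR of data positions = 0⊕1⊕0⊕1⊕1⊕1⊕0⊕0⊕1⊕1⊕1⊕1⊕0⊕1⊕0 = 1
p2 (pos 2,3,6,7,10,11,14,15,18,19,22,23,26,27,30,31): XOR of data positions = 0⊕1⊕0⊕1⊕1⊕1⊕0⊕0⊕1⊕0⊕1⊕0⊕0⊕1⊕0 = 1
p4 (pos 4,5,6,7,12,13,14,15,20,21,22,23,28,29,30,31): XOR of data positions = 1⊕1⊕0⊕1⊕1⊕1⊕0⊕0⊕1⊕0⊕1⊕0⊕1⊕1⊕0 = 1
p8 (pos 8,9,10,11,12,13,14,15,24,25,26,27,28,29,30,31): XOR of data positions = 1⊕1⊕1⊕1⊕1⊕1⊕0⊕0⊕1⊕0⊕0⊕0⊕1⊕1⊕0 = 1
p16 (pos 16,17,18,19,20,21,22,23,24,25,26,27,28,29,30,31): XOR of data positions = 0⊕0⊕1⊕0⊕1⊕0⊕1⊕0⊕1⊕0⊕0⊕0⊕1⊕1⊕0 = 0
Codeword: 1101110111111100001010101000110

1101110111111100001010101000110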